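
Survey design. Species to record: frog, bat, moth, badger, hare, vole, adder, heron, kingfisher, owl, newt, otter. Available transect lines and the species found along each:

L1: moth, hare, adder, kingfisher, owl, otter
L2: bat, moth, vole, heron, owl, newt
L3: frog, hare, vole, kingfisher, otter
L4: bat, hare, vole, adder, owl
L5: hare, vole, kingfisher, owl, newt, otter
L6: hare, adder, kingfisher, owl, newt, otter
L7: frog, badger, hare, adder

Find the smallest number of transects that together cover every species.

L1, L2, L7 together cover {frog, bat, moth, badger, hare, vole, adder, heron, kingfisher, owl, newt, otter} — every species.
No 2 of the 7 transects cover everything (all 21 pairs fall short), so 3 is minimum.

3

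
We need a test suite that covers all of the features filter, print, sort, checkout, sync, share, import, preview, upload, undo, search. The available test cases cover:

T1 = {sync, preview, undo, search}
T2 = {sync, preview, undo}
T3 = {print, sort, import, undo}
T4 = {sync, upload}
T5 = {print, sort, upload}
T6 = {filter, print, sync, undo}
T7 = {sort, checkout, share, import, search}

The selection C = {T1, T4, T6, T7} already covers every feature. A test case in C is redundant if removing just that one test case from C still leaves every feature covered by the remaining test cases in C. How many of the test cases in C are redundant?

Drop T1: preview uncovered — not redundant.
Drop T4: upload uncovered — not redundant.
Drop T6: filter, print uncovered — not redundant.
Drop T7: sort, checkout, share, import uncovered — not redundant.
None of the test cases in C is redundant.

0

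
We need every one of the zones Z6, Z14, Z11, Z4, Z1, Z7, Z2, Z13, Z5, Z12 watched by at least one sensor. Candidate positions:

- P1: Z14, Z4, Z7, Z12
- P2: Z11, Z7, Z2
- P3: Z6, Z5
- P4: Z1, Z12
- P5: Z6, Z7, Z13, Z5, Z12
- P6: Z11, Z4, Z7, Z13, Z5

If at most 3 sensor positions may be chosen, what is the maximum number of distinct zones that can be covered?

Choosing P1, P2, P5 covers {Z6, Z14, Z11, Z4, Z7, Z2, Z13, Z5, Z12} — 9 zones.
No choice of 3 sensor positions does better; here Z1 is left uncovered.

9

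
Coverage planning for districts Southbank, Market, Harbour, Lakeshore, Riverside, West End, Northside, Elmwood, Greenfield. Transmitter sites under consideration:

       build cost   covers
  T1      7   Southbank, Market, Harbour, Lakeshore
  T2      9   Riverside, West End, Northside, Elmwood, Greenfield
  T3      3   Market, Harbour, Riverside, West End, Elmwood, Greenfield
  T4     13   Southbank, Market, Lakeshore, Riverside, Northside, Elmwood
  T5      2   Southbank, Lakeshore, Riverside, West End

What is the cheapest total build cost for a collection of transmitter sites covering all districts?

14

T2, T3, T5 cover every district at build cost 9 + 3 + 2 = 14.
Any cover uses at least 2 transmitter sites; among all covering selections none totals below 14.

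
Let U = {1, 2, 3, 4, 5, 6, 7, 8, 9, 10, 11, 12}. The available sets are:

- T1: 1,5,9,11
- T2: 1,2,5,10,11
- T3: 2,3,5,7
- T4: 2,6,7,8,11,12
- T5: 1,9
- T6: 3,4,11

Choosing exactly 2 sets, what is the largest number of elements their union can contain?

9

Choosing T1, T4 covers {1, 2, 5, 6, 7, 8, 9, 11, 12} — 9 elements.
No choice of 2 sets does better; here 3, 4, 10 are left uncovered.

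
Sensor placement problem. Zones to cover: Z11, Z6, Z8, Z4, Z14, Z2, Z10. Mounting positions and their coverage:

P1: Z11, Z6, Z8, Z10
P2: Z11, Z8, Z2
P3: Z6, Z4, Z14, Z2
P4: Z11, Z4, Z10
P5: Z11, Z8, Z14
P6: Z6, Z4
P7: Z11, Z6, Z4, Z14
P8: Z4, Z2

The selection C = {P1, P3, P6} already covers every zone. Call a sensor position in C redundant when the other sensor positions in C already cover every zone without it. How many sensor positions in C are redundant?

Drop P1: Z11, Z8, Z10 uncovered — not redundant.
Drop P3: Z14, Z2 uncovered — not redundant.
Drop P6: the rest still cover every zone — redundant.
1 redundant: P6.

1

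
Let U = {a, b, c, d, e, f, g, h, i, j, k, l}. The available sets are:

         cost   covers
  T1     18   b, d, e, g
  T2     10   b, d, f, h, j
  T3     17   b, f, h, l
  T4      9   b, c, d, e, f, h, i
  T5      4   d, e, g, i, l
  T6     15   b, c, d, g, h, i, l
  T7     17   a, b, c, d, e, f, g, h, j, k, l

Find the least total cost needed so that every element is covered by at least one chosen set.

21

T5, T7 cover every element at cost 4 + 17 = 21.
Any cover uses at least 2 sets; among all covering selections none totals below 21.
Greedy by coverage-per-cost would pick T5, T4, T7 for 30 — worse than the optimum 21.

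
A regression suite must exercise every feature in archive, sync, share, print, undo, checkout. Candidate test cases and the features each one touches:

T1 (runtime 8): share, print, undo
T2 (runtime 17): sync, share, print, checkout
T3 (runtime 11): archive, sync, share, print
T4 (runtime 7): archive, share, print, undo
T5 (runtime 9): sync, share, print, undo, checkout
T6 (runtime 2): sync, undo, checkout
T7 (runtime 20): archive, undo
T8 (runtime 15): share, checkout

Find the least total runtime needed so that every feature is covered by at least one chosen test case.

T4, T6 cover every feature at runtime 7 + 2 = 9.
Any cover uses at least 2 test cases; among all covering selections none totals below 9.

9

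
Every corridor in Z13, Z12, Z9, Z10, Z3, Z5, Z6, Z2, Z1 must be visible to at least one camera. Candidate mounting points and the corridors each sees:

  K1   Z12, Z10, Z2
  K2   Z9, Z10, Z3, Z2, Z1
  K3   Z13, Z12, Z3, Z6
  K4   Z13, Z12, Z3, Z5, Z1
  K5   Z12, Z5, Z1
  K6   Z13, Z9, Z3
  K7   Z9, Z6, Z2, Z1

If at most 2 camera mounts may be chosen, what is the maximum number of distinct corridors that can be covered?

8

Choosing K2, K3 covers {Z13, Z12, Z9, Z10, Z3, Z6, Z2, Z1} — 8 corridors.
No choice of 2 camera mounts does better; here Z5 is left uncovered.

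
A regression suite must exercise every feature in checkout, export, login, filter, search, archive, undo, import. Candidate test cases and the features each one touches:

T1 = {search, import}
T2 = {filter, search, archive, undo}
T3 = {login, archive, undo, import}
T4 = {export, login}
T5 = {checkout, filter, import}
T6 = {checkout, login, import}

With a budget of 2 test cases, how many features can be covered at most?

7

Choosing T2, T6 covers {checkout, login, filter, search, archive, undo, import} — 7 features.
No choice of 2 test cases does better; here export is left uncovered.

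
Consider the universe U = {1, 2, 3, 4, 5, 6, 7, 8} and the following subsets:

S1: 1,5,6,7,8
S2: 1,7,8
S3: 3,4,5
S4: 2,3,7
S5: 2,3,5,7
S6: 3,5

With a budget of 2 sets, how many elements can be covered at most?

7

Choosing S1, S3 covers {1, 3, 4, 5, 6, 7, 8} — 7 elements.
No choice of 2 sets does better; here 2 is left uncovered.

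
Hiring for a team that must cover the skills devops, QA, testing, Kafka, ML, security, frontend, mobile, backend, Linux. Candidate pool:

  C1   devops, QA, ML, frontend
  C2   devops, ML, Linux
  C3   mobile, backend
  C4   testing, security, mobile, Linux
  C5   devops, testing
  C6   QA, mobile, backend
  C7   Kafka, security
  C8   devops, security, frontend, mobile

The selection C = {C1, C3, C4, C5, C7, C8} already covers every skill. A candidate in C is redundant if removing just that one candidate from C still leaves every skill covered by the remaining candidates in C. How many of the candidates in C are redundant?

Drop C1: QA, ML uncovered — not redundant.
Drop C3: backend uncovered — not redundant.
Drop C4: Linux uncovered — not redundant.
Drop C5: the rest still cover every skill — redundant.
Drop C7: Kafka uncovered — not redundant.
Drop C8: the rest still cover every skill — redundant.
2 redundant: C5, C8.

2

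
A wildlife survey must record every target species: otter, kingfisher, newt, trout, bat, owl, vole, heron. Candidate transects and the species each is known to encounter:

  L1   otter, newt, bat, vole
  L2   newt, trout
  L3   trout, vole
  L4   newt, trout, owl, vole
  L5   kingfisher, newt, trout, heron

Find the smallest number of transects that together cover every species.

L1, L4, L5 together cover {otter, kingfisher, newt, trout, bat, owl, vole, heron} — every species.
No 2 of the 5 transects cover everything (all 10 pairs fall short), so 3 is minimum.

3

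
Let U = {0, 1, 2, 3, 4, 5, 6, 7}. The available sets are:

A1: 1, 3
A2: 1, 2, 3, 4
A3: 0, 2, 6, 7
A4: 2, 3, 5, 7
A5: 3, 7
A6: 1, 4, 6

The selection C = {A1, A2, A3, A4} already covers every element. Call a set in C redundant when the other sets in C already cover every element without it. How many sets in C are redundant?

1

Drop A1: the rest still cover every element — redundant.
Drop A2: 4 uncovered — not redundant.
Drop A3: 0, 6 uncovered — not redundant.
Drop A4: 5 uncovered — not redundant.
1 redundant: A1.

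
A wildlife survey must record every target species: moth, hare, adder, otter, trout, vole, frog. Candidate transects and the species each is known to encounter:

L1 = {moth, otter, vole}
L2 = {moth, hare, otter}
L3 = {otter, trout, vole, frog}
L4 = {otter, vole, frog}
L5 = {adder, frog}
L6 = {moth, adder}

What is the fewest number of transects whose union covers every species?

L2, L3, L5 together cover {moth, hare, adder, otter, trout, vole, frog} — every species.
No 2 of the 6 transects cover everything (all 15 pairs fall short), so 3 is minimum.

3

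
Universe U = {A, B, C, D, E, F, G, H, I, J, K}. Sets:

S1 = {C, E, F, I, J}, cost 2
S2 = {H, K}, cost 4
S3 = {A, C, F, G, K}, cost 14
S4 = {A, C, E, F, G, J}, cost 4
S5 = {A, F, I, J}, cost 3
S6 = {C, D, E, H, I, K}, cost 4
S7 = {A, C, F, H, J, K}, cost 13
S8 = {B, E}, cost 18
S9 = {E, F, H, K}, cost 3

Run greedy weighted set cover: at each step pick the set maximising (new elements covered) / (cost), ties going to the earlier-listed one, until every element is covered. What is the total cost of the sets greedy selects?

Pick 1: S1 adds 5 new (C, E, F, I, J) at cost 2 (ratio 5/2).
Pick 2: S6 adds 3 new (D, H, K) at cost 4 (ratio 3/4).
Pick 3: S4 adds 2 new (A, G) at cost 4 (ratio 2/4).
Pick 4: S8 adds 1 new (B) at cost 18 (ratio 1/18).
Greedy total cost: 2 + 4 + 4 + 18 = 28. (The true optimum is 26, so greedy overshoots here.)

28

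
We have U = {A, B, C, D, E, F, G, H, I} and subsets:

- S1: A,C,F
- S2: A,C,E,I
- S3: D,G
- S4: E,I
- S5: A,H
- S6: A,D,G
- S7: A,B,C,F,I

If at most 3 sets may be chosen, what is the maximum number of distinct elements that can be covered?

8

Choosing S2, S3, S7 covers {A, B, C, D, E, F, G, I} — 8 elements.
No choice of 3 sets does better; here H is left uncovered.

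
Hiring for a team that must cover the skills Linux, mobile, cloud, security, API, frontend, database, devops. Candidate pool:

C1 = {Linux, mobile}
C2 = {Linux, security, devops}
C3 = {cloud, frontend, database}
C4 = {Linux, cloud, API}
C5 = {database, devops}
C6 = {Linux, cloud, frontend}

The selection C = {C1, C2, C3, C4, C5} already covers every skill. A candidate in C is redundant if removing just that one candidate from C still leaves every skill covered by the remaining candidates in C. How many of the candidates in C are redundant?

Drop C1: mobile uncovered — not redundant.
Drop C2: security uncovered — not redundant.
Drop C3: frontend uncovered — not redundant.
Drop C4: API uncovered — not redundant.
Drop C5: the rest still cover every skill — redundant.
1 redundant: C5.

1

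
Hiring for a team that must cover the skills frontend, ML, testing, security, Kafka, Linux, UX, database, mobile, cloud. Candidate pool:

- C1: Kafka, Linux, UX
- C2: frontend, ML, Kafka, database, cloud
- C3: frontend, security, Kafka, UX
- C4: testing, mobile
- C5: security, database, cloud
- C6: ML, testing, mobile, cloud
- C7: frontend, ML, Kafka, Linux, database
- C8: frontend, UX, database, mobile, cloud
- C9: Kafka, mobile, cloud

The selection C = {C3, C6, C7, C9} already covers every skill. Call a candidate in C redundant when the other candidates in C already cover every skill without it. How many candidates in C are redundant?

Drop C3: security, UX uncovered — not redundant.
Drop C6: testing uncovered — not redundant.
Drop C7: Linux, database uncovered — not redundant.
Drop C9: the rest still cover every skill — redundant.
1 redundant: C9.

1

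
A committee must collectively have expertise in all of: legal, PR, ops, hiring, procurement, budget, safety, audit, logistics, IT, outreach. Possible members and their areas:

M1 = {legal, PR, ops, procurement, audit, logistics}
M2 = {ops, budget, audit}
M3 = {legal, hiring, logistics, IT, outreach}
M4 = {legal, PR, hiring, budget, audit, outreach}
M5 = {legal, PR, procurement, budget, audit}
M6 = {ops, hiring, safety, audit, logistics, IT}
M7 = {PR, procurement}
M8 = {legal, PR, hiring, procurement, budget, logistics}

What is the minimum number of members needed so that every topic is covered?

3

M1, M4, M6 together cover {legal, PR, ops, hiring, procurement, budget, safety, audit, logistics, IT, outreach} — every topic.
No 2 of the 8 members cover everything (all 28 pairs fall short), so 3 is minimum.
Greedy (largest uncovered first) would take M1, M3, M2, M6 — 4 members — but 3 suffice.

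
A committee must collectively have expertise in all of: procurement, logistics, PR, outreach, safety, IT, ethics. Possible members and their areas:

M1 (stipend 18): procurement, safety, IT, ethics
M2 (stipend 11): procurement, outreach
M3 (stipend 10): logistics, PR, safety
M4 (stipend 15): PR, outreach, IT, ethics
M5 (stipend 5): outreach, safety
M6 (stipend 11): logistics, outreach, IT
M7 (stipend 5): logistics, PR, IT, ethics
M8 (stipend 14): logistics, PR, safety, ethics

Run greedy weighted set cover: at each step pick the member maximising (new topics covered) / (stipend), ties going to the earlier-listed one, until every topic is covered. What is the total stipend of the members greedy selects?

21

Pick 1: M7 adds 4 new (logistics, PR, IT, ethics) at stipend 5 (ratio 4/5).
Pick 2: M5 adds 2 new (outreach, safety) at stipend 5 (ratio 2/5).
Pick 3: M2 adds 1 new (procurement) at stipend 11 (ratio 1/11).
Greedy total stipend: 5 + 5 + 11 = 21.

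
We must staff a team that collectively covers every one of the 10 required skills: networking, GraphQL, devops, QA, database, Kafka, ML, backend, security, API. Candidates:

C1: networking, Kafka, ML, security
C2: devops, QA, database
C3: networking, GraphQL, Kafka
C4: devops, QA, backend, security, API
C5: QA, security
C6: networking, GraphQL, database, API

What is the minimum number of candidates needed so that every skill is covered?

C1, C4, C6 together cover {networking, GraphQL, devops, QA, database, Kafka, ML, backend, security, API} — every skill.
No 2 of the 6 candidates cover everything (all 15 pairs fall short), so 3 is minimum.

3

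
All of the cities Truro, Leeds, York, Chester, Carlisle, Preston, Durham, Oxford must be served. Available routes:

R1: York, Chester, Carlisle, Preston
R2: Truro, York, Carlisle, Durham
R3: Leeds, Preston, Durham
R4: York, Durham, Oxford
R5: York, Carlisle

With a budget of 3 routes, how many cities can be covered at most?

Choosing R1, R2, R3 covers {Truro, Leeds, York, Chester, Carlisle, Preston, Durham} — 7 cities.
No choice of 3 routes does better; here Oxford is left uncovered.

7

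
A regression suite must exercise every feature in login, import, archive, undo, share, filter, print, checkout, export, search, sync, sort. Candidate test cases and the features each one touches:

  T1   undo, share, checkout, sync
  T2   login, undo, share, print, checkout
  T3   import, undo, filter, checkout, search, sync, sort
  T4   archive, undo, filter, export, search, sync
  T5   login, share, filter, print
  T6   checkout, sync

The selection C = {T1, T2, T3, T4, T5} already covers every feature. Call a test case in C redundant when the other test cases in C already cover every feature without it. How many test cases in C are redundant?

3

Drop T1: the rest still cover every feature — redundant.
Drop T2: the rest still cover every feature — redundant.
Drop T3: import, sort uncovered — not redundant.
Drop T4: archive, export uncovered — not redundant.
Drop T5: the rest still cover every feature — redundant.
3 redundant: T1, T2, T5.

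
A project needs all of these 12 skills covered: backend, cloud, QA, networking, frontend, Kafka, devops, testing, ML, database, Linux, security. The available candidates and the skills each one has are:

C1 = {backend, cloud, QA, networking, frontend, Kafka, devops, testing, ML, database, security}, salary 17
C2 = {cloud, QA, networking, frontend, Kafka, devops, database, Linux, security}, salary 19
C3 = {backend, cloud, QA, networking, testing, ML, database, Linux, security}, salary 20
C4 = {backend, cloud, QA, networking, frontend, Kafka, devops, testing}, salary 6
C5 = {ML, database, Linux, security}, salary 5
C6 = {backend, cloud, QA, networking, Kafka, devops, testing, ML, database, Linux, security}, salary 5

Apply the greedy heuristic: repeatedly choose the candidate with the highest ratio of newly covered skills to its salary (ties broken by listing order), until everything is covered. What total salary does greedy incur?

11

Pick 1: C6 adds 11 new (backend, cloud, QA, networking, Kafka, devops, testing, ML, database, Linux, security) at salary 5 (ratio 11/5).
Pick 2: C4 adds 1 new (frontend) at salary 6 (ratio 1/6).
Greedy total salary: 5 + 6 = 11.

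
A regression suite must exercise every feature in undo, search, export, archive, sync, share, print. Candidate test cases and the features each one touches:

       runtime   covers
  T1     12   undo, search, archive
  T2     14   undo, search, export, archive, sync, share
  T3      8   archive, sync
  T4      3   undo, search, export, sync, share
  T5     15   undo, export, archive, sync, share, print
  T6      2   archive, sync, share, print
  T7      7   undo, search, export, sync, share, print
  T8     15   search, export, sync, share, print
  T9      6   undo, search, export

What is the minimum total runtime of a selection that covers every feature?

5

T4, T6 cover every feature at runtime 3 + 2 = 5.
Any cover uses at least 2 test cases; among all covering selections none totals below 5.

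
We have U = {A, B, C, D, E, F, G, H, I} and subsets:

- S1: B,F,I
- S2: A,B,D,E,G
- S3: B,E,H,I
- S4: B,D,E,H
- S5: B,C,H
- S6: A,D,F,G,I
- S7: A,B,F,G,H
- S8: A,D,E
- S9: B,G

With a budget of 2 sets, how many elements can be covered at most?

8

Choosing S3, S6 covers {A, B, D, E, F, G, H, I} — 8 elements.
No choice of 2 sets does better; here C is left uncovered.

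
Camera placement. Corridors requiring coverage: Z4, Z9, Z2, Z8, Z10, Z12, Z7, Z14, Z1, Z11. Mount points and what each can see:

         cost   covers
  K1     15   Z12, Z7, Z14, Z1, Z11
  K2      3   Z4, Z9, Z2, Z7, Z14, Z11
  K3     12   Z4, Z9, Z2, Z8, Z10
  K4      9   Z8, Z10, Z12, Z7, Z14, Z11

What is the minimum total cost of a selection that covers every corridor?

27

K1, K3 cover every corridor at cost 15 + 12 = 27.
Any cover uses at least 2 camera mounts; among all covering selections none totals below 27.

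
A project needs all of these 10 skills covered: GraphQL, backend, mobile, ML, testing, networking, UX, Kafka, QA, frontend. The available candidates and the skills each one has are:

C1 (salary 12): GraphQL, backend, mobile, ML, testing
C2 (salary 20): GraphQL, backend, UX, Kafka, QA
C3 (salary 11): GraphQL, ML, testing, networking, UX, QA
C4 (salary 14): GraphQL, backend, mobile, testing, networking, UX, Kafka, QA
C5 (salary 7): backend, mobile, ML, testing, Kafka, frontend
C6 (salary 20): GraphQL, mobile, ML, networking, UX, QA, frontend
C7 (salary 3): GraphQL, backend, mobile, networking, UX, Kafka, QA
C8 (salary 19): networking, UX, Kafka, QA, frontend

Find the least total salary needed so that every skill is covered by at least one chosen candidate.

10

C5, C7 cover every skill at salary 7 + 3 = 10.
Any cover uses at least 2 candidates; among all covering selections none totals below 10.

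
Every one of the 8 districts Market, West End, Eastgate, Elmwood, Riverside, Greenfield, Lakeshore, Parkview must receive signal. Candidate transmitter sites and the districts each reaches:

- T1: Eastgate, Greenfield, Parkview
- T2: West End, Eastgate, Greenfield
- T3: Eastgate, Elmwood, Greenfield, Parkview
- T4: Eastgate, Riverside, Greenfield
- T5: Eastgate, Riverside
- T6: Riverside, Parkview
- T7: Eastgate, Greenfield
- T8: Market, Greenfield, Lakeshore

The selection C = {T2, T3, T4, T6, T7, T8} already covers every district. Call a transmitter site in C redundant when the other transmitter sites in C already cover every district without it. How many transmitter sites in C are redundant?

Drop T2: West End uncovered — not redundant.
Drop T3: Elmwood uncovered — not redundant.
Drop T4: the rest still cover every district — redundant.
Drop T6: the rest still cover every district — redundant.
Drop T7: the rest still cover every district — redundant.
Drop T8: Market, Lakeshore uncovered — not redundant.
3 redundant: T4, T6, T7.

3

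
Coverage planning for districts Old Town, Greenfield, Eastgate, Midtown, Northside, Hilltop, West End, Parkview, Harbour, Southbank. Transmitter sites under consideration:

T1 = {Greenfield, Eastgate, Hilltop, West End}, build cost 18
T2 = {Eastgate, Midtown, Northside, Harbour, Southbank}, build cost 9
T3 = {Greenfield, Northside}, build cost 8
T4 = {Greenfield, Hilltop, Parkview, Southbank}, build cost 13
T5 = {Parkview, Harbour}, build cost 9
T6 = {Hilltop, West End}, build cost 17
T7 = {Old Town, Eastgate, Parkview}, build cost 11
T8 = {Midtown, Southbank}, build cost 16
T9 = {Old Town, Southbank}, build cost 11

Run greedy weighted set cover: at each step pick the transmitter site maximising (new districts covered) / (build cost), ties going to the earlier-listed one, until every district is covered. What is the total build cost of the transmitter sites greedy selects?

Pick 1: T2 adds 5 new (Eastgate, Midtown, Northside, Harbour, Southbank) at build cost 9 (ratio 5/9).
Pick 2: T4 adds 3 new (Greenfield, Hilltop, Parkview) at build cost 13 (ratio 3/13).
Pick 3: T7 adds 1 new (Old Town) at build cost 11 (ratio 1/11).
Pick 4: T6 adds 1 new (West End) at build cost 17 (ratio 1/17).
Greedy total build cost: 9 + 13 + 11 + 17 = 50. (The true optimum is 38, so greedy overshoots here.)

50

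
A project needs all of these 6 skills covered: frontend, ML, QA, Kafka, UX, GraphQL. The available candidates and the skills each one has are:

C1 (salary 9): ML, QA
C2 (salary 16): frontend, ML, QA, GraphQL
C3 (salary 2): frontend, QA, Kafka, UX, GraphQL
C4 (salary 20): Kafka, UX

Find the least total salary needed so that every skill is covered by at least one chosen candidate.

C1, C3 cover every skill at salary 9 + 2 = 11.
Any cover uses at least 2 candidates; among all covering selections none totals below 11.

11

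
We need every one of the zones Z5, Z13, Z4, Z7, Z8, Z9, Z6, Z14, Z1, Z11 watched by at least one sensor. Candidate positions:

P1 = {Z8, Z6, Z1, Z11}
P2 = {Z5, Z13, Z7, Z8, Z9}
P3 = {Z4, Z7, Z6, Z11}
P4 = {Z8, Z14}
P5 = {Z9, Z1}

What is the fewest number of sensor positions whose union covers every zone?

4

P1, P2, P3, P4 together cover {Z5, Z13, Z4, Z7, Z8, Z9, Z6, Z14, Z1, Z11} — every zone.
No 3 of the 5 sensor positions cover everything (all 10 triples fall short), so 4 is minimum.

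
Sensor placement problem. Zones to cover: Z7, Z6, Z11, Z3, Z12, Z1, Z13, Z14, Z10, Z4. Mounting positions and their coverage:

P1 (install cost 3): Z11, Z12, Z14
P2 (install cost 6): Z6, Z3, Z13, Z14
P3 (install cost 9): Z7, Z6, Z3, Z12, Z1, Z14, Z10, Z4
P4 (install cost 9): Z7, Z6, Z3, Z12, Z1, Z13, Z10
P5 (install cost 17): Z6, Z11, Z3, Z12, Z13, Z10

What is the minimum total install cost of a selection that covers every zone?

P1, P2, P3 cover every zone at install cost 3 + 6 + 9 = 18.
Any cover uses at least 2 sensor positions; among all covering selections none totals below 18.

18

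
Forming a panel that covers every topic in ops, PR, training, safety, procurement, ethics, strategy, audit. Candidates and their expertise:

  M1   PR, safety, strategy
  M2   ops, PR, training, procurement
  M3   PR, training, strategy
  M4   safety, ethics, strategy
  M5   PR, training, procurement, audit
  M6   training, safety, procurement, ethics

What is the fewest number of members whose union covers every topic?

M2, M4, M5 together cover {ops, PR, training, safety, procurement, ethics, strategy, audit} — every topic.
No 2 of the 6 members cover everything (all 15 pairs fall short), so 3 is minimum.

3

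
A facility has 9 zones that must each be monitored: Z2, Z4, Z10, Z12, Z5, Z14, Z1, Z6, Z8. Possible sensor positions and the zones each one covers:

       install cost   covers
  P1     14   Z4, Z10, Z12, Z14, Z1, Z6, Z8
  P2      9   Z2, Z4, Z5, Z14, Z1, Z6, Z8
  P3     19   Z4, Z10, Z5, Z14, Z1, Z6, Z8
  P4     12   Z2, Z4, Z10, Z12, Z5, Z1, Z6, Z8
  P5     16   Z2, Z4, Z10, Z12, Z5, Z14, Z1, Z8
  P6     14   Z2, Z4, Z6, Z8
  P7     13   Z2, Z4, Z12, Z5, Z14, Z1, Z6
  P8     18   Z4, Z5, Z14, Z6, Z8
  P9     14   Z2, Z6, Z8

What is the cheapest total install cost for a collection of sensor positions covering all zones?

21

P2, P4 cover every zone at install cost 9 + 12 = 21.
Any cover uses at least 2 sensor positions; among all covering selections none totals below 21.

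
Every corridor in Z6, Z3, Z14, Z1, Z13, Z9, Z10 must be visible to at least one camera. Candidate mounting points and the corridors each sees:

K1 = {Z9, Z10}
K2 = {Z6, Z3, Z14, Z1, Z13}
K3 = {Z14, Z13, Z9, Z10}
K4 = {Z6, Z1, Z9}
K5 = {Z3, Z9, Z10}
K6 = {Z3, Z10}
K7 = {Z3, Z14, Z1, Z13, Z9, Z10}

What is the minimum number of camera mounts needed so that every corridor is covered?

K1, K2 together cover {Z6, Z3, Z14, Z1, Z13, Z9, Z10} — every corridor.
No single camera mount contains all 7 corridors, so 2 is optimal.

2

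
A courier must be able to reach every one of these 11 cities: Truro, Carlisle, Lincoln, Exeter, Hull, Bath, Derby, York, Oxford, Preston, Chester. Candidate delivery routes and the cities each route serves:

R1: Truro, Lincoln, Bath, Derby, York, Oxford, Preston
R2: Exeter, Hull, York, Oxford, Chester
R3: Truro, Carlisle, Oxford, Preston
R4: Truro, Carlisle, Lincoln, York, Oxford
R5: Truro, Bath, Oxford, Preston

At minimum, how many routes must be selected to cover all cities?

3

R1, R2, R3 together cover {Truro, Carlisle, Lincoln, Exeter, Hull, Bath, Derby, York, Oxford, Preston, Chester} — every city.
No 2 of the 5 routes cover everything (all 10 pairs fall short), so 3 is minimum.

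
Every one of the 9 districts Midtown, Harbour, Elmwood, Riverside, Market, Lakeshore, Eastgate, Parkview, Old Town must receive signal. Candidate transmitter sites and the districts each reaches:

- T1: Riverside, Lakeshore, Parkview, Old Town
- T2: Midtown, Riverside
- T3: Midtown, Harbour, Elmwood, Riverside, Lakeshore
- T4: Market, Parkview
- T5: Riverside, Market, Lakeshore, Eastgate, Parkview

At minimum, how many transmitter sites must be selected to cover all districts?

T1, T3, T5 together cover {Midtown, Harbour, Elmwood, Riverside, Market, Lakeshore, Eastgate, Parkview, Old Town} — every district.
No 2 of the 5 transmitter sites cover everything (all 10 pairs fall short), so 3 is minimum.

3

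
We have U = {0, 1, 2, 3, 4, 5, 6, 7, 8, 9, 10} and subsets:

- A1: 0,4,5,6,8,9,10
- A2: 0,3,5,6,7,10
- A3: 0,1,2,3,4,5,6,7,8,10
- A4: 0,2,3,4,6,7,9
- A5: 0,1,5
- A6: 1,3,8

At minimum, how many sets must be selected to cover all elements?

2

A1, A3 together cover {0, 1, 2, 3, 4, 5, 6, 7, 8, 9, 10} — every element.
No single set contains all 11 elements, so 2 is optimal.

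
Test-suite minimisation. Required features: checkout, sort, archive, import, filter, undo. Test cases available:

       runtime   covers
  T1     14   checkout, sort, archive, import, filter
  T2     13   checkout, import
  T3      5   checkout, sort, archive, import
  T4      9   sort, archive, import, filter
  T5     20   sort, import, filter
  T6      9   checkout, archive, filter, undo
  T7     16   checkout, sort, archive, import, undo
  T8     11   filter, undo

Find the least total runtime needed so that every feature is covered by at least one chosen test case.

T3, T6 cover every feature at runtime 5 + 9 = 14.
Any cover uses at least 2 test cases; among all covering selections none totals below 14.

14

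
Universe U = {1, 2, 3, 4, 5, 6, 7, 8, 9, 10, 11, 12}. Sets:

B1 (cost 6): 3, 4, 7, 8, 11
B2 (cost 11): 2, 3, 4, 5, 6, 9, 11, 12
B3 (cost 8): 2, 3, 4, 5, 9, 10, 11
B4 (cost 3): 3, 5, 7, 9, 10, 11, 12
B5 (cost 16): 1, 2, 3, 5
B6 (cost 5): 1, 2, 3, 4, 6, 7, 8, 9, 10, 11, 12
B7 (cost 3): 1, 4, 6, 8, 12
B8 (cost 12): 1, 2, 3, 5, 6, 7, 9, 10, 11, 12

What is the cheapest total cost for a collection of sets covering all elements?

B4, B6 cover every element at cost 3 + 5 = 8.
Any cover uses at least 2 sets; among all covering selections none totals below 8.
Greedy by coverage-per-cost would pick B4, B7, B6 for 11 — worse than the optimum 8.

8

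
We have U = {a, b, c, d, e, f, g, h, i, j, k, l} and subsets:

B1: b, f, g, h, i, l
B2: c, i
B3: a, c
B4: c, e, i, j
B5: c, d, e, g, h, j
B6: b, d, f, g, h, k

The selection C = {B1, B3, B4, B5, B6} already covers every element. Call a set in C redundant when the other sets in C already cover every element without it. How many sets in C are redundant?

Drop B1: l uncovered — not redundant.
Drop B3: a uncovered — not redundant.
Drop B4: the rest still cover every element — redundant.
Drop B5: the rest still cover every element — redundant.
Drop B6: k uncovered — not redundant.
2 redundant: B4, B5.

2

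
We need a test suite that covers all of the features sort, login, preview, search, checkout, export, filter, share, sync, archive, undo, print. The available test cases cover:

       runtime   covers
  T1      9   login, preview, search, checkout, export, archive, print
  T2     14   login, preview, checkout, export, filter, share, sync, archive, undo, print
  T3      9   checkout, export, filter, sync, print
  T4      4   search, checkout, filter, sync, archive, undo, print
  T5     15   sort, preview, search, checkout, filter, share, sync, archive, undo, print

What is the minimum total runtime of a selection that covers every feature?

T1, T5 cover every feature at runtime 9 + 15 = 24.
Any cover uses at least 2 test cases; among all covering selections none totals below 24.

24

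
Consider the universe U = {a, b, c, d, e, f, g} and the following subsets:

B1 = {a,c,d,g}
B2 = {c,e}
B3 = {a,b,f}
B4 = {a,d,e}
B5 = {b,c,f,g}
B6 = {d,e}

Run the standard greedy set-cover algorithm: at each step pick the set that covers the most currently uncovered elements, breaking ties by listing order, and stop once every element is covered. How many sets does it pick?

Pick 1: B1 covers 4 new elements (a, c, d, g).
Pick 2: B3 covers 2 new elements (b, f).
Pick 3: B2 covers 1 new elements (e).
Greedy uses 3 sets. (The true minimum is 2.)

3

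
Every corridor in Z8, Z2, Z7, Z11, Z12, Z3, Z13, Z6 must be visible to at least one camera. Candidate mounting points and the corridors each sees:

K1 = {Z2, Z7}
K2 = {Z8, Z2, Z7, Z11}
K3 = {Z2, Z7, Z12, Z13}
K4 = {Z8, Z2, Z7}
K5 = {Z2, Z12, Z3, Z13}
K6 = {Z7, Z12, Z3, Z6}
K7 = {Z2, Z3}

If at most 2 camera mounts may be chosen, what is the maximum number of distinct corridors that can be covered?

Choosing K2, K5 covers {Z8, Z2, Z7, Z11, Z12, Z3, Z13} — 7 corridors.
No choice of 2 camera mounts does better; here Z6 is left uncovered.

7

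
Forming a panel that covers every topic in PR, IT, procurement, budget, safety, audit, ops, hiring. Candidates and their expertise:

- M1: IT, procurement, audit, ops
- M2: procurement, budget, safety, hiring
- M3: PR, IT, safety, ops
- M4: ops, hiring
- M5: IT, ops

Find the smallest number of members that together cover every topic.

3

M1, M2, M3 together cover {PR, IT, procurement, budget, safety, audit, ops, hiring} — every topic.
No 2 of the 5 members cover everything (all 10 pairs fall short), so 3 is minimum.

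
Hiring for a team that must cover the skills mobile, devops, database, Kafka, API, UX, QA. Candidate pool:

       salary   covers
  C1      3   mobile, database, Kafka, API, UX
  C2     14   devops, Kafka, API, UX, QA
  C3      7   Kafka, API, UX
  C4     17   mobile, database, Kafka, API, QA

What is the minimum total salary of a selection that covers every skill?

C1, C2 cover every skill at salary 3 + 14 = 17.
Any cover uses at least 2 candidates; among all covering selections none totals below 17.

17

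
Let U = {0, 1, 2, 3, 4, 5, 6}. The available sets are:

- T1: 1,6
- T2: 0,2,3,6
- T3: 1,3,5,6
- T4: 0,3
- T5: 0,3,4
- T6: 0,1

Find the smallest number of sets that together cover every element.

T2, T3, T5 together cover {0, 1, 2, 3, 4, 5, 6} — every element.
No 2 of the 6 sets cover everything (all 15 pairs fall short), so 3 is minimum.

3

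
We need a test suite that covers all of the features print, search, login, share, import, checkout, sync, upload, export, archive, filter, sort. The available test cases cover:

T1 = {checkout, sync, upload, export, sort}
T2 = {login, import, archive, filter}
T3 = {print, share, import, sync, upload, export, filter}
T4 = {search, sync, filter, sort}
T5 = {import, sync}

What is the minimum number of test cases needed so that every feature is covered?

T1, T2, T3, T4 together cover {print, search, login, share, import, checkout, sync, upload, export, archive, filter, sort} — every feature.
No 3 of the 5 test cases cover everything (all 10 triples fall short), so 4 is minimum.

4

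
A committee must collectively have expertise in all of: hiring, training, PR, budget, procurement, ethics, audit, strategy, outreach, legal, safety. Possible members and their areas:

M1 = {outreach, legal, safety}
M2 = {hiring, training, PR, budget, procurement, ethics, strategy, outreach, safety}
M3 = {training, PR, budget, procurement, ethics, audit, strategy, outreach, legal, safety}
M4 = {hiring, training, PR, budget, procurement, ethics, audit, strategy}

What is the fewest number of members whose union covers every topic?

M1, M4 together cover {hiring, training, PR, budget, procurement, ethics, audit, strategy, outreach, legal, safety} — every topic.
No single member contains all 11 topics, so 2 is optimal.

2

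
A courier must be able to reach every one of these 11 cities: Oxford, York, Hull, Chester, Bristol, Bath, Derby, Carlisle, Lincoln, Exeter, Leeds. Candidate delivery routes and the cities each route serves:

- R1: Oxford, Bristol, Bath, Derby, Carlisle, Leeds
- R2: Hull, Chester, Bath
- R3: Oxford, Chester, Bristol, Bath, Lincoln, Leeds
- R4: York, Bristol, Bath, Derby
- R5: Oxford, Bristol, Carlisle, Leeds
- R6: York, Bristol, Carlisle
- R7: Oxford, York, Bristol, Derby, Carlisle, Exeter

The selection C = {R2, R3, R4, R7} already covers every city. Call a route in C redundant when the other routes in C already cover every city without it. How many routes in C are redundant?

Drop R2: Hull uncovered — not redundant.
Drop R3: Lincoln, Leeds uncovered — not redundant.
Drop R4: the rest still cover every city — redundant.
Drop R7: Carlisle, Exeter uncovered — not redundant.
1 redundant: R4.

1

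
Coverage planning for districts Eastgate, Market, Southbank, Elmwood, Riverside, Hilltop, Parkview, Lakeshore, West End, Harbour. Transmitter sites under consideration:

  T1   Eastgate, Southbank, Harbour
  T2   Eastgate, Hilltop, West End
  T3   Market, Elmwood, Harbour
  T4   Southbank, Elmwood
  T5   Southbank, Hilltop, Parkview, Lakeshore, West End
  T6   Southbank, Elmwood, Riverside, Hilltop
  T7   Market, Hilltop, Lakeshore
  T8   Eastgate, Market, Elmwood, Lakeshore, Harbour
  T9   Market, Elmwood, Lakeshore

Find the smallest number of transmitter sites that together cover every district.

T5, T6, T8 together cover {Eastgate, Market, Southbank, Elmwood, Riverside, Hilltop, Parkview, Lakeshore, West End, Harbour} — every district.
No 2 of the 9 transmitter sites cover everything (all 36 pairs fall short), so 3 is minimum.

3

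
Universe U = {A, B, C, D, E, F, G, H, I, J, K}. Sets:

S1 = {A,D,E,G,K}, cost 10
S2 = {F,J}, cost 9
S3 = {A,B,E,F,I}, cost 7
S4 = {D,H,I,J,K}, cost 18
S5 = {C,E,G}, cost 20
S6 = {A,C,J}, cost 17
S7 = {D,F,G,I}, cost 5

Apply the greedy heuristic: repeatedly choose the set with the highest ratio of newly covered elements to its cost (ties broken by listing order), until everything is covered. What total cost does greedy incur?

47

Pick 1: S7 adds 4 new (D, F, G, I) at cost 5 (ratio 4/5).
Pick 2: S3 adds 3 new (A, B, E) at cost 7 (ratio 3/7).
Pick 3: S4 adds 3 new (H, J, K) at cost 18 (ratio 3/18).
Pick 4: S6 adds 1 new (C) at cost 17 (ratio 1/17).
Greedy total cost: 5 + 7 + 18 + 17 = 47. (The true optimum is 45, so greedy overshoots here.)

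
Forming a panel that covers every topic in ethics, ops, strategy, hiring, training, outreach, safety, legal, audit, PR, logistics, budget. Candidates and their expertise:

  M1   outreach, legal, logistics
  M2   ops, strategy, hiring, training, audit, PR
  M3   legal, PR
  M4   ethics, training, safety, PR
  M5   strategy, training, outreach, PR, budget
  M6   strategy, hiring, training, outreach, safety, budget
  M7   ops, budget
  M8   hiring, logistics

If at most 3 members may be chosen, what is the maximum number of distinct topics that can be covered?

Choosing M1, M2, M4 covers {ethics, ops, strategy, hiring, training, outreach, safety, legal, audit, PR, logistics} — 11 topics.
No choice of 3 members does better; here budget is left uncovered.

11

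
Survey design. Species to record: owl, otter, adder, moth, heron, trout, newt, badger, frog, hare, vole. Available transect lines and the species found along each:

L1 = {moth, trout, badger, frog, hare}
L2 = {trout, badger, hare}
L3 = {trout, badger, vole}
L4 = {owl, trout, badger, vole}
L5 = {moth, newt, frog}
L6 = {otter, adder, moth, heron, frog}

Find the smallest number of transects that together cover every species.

L1, L4, L5, L6 together cover {owl, otter, adder, moth, heron, trout, newt, badger, frog, hare, vole} — every species.
No 3 of the 6 transects cover everything (all 20 triples fall short), so 4 is minimum.

4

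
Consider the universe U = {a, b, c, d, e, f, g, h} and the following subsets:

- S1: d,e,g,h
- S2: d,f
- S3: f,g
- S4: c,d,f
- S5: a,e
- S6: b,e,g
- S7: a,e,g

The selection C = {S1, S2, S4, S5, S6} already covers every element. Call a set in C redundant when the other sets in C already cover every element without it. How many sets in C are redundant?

1

Drop S1: h uncovered — not redundant.
Drop S2: the rest still cover every element — redundant.
Drop S4: c uncovered — not redundant.
Drop S5: a uncovered — not redundant.
Drop S6: b uncovered — not redundant.
1 redundant: S2.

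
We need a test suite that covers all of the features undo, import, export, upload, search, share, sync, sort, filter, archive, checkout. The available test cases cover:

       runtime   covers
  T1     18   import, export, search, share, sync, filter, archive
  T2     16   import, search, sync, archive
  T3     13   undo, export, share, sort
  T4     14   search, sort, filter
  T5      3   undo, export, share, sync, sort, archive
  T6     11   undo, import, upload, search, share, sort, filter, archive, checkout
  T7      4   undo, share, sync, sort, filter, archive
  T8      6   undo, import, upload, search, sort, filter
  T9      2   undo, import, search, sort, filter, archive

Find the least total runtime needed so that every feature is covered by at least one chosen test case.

T5, T6 cover every feature at runtime 3 + 11 = 14.
Any cover uses at least 2 test cases; among all covering selections none totals below 14.

14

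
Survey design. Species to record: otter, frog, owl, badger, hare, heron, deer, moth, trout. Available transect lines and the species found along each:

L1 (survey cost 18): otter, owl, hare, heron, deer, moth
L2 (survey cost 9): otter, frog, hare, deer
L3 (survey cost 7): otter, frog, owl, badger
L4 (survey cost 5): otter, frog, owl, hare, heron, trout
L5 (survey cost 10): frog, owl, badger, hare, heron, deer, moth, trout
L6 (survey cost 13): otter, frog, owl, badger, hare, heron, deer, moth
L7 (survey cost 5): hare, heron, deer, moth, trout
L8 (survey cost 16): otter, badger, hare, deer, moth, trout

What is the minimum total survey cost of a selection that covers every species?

L3, L7 cover every species at survey cost 7 + 5 = 12.
Any cover uses at least 2 transects; among all covering selections none totals below 12.
Greedy by coverage-per-survey cost would pick L4, L7, L3 for 17 — worse than the optimum 12.

12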